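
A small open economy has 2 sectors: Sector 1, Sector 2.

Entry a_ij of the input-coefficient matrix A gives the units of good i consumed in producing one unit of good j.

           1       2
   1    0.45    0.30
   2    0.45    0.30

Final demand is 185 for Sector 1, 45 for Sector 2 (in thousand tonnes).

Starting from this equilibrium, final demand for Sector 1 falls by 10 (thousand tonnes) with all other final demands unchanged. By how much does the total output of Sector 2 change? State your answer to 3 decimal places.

I − A =
  [   0.55    -0.30]
  [  -0.45     0.70]
det(I−A) = (0.55)(0.70) − (-0.30)(-0.45) = 0.2500
adj(I−A) = [[0.70, 0.30], [0.45, 0.55]]
(I − A)⁻¹ = adj(I−A) / det(I−A) ≈
  [   2.8000     1.2000]
  [   1.8000     2.2000]
Δx = (I − A)⁻¹ Δd with Δd having -10 in the Sector 1 component and 0 elsewhere.
So Δx_2 = L_21 · (-10), where L_21 = adj(I−A)_21 / det(I−A) = 0.45 / 0.2500.
Δx_2 = 0.45 × (-10) / 0.2500 = -4.50 / 0.2500 = -18.000.

Δx_2 = -18.000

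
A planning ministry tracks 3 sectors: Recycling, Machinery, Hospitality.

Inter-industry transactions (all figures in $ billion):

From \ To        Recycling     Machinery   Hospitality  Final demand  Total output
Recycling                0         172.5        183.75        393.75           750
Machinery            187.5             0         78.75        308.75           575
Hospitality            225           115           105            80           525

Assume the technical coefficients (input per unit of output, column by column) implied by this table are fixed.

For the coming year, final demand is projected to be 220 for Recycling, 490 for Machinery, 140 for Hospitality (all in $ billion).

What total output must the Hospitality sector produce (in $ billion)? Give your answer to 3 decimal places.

x_H = 607.317

Technical coefficients a_ij = z_ij / X_j:
  a_RR = 0/750 = 0.00, a_MR = 187.5/750 = 0.25, a_HR = 225/750 = 0.30
  a_RM = 172.5/575 = 0.30, a_MM = 0/575 = 0.00, a_HM = 115/575 = 0.20
  a_RH = 183.75/525 = 0.35, a_MH = 78.75/525 = 0.15, a_HH = 105/525 = 0.20
I − A =
  [   1.00    -0.30    -0.35]
  [  -0.25     1.00    -0.15]
  [  -0.30    -0.20     0.80]
Cofactors of I−A, C_ij = (−1)^(i+j)·(minor ij) (rows/columns in the sector order above):
  C_11 = (1.00)(0.80) − (-0.15)(-0.20) = 0.7700
  C_12 = −[(-0.25)(0.80) − (-0.15)(-0.30)] = 0.2450
  C_13 = (-0.25)(-0.20) − (1.00)(-0.30) = 0.3500
  C_21 = −[(-0.30)(0.80) − (-0.35)(-0.20)] = 0.3100
  C_22 = (1.00)(0.80) − (-0.35)(-0.30) = 0.6950
  C_23 = −[(1.00)(-0.20) − (-0.30)(-0.30)] = 0.2900
  C_31 = (-0.30)(-0.15) − (-0.35)(1.00) = 0.3950
  C_32 = −[(1.00)(-0.15) − (-0.35)(-0.25)] = 0.2375
  C_33 = (1.00)(1.00) − (-0.30)(-0.25) = 0.9250
det(I−A) = Σ_j (I−A)_1j·C_1j = (1.00)(0.7700) + (-0.30)(0.2450) + (-0.35)(0.3500) = 0.5740
adj(I−A) = Cᵀ =
  [ 0.7700   0.3100   0.3950]
  [ 0.2450   0.6950   0.2375]
  [ 0.3500   0.2900   0.9250]
(I − A)⁻¹ = adj(I−A) / det(I−A) ≈
  [   1.3415     0.5401     0.6882]
  [   0.4268     1.2108     0.4138]
  [   0.6098     0.5052     1.6115]
x = (I − A)⁻¹ d = adj(I−A)·d / det(I−A), with det(I−A) = 0.5740:
  x_R = (0.7700·220 + 0.3100·490 + 0.3950·140) / 0.5740 = 376.60 / 0.5740 ≈ 656.098
  x_M = (0.2450·220 + 0.6950·490 + 0.2375·140) / 0.5740 = 427.70 / 0.5740 ≈ 745.122
  x_H = (0.3500·220 + 0.2900·490 + 0.9250·140) / 0.5740 = 348.60 / 0.5740 ≈ 607.317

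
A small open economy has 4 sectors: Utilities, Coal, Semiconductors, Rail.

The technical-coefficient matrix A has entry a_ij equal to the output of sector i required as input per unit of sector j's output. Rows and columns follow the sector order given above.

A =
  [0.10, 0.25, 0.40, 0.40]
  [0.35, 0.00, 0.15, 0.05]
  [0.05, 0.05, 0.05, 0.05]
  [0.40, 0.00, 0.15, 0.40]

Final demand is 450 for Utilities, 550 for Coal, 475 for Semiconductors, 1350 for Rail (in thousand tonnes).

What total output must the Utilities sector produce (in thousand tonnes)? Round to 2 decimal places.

I − A =
  [   0.90    -0.25    -0.40    -0.40]
  [  -0.35     1.00    -0.15    -0.05]
  [  -0.05    -0.05     0.95    -0.05]
  [  -0.40     0.00    -0.15     0.60]
Compute the cofactors C_ij = (−1)^(i+j)·(3×3 minor ij) of I−A; the adjugate is their transpose:
adj(I−A) = Cᵀ =
  [ 0.557625   0.155625   0.324375   0.411750]
  [ 0.223750   0.331250   0.176750   0.191500]
  [ 0.061500   0.031500   0.322500   0.070500]
  [ 0.387125   0.111625   0.296875   0.736250]
det(I−A) = Σ_j (I−A)_1j·C_1j = (0.90)(0.557625) + (-0.25)(0.223750) + (-0.40)(0.061500) + (-0.40)(0.387125) = 0.266475
(I − A)⁻¹ = adj(I−A) / det(I−A) ≈
  [   2.0926     0.5840     1.2173     1.5452]
  [   0.8397     1.2431     0.6633     0.7186]
  [   0.2308     0.1182     1.2102     0.2646]
  [   1.4528     0.4189     1.1141     2.7629]
x = (I − A)⁻¹ d = adj(I−A)·d / det(I−A), with det(I−A) = 0.266475:
  x_U = (0.557625·450 + 0.155625·550 + 0.324375·475 + 0.411750·1350) / 0.266475 = 1046.465625 / 0.266475 ≈ 3927.07
  x_C = (0.223750·450 + 0.331250·550 + 0.176750·475 + 0.191500·1350) / 0.266475 = 625.35625 / 0.266475 ≈ 2346.77
  x_S = (0.061500·450 + 0.031500·550 + 0.322500·475 + 0.070500·1350) / 0.266475 = 293.3625 / 0.266475 ≈ 1100.90
  x_R = (0.387125·450 + 0.111625·550 + 0.296875·475 + 0.736250·1350) / 0.266475 = 1370.553125 / 0.266475 ≈ 5143.27

x_U = 3927.07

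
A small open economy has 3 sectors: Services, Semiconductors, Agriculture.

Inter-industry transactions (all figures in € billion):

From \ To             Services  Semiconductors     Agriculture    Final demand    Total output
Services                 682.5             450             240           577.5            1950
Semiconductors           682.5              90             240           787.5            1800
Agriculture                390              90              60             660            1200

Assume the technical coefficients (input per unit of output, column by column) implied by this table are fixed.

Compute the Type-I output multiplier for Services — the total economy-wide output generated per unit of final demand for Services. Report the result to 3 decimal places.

m_1 = 3.305

Technical coefficients a_ij = z_ij / X_j:
  a_11 = 682.5/1950 = 0.35, a_21 = 682.5/1950 = 0.35, a_31 = 390/1950 = 0.20
  a_12 = 450/1800 = 0.25, a_22 = 90/1800 = 0.05, a_32 = 90/1800 = 0.05
  a_13 = 240/1200 = 0.20, a_23 = 240/1200 = 0.20, a_33 = 60/1200 = 0.05
I − A =
  [   0.65    -0.25    -0.20]
  [  -0.35     0.95    -0.20]
  [  -0.20    -0.05     0.95]
Cofactors of I−A, C_ij = (−1)^(i+j)·(minor ij) (rows/columns in the sector order above):
  C_11 = (0.95)(0.95) − (-0.20)(-0.05) = 0.8925
  C_12 = −[(-0.35)(0.95) − (-0.20)(-0.20)] = 0.3725
  C_13 = (-0.35)(-0.05) − (0.95)(-0.20) = 0.2075
  C_21 = −[(-0.25)(0.95) − (-0.20)(-0.05)] = 0.2475
  C_22 = (0.65)(0.95) − (-0.20)(-0.20) = 0.5775
  C_23 = −[(0.65)(-0.05) − (-0.25)(-0.20)] = 0.0825
  C_31 = (-0.25)(-0.20) − (-0.20)(0.95) = 0.2400
  C_32 = −[(0.65)(-0.20) − (-0.20)(-0.35)] = 0.2000
  C_33 = (0.65)(0.95) − (-0.25)(-0.35) = 0.5300
det(I−A) = Σ_j (I−A)_1j·C_1j = (0.65)(0.8925) + (-0.25)(0.3725) + (-0.20)(0.2075) = 0.4455
adj(I−A) = Cᵀ =
  [ 0.8925   0.2475   0.2400]
  [ 0.3725   0.5775   0.2000]
  [ 0.2075   0.0825   0.5300]
(I − A)⁻¹ = adj(I−A) / det(I−A) ≈
  [   2.0034     0.5556     0.5387]
  [   0.8361     1.2963     0.4489]
  [   0.4658     0.1852     1.1897]
The output multiplier for sector j is the column-j sum of the Leontief inverse (I − A)⁻¹ = adj(I−A) / det(I−A).
Column 1 of adj(I−A): (0.8925, 0.3725, 0.2075); det(I−A) = 0.4455.
m_1 = (0.8925 + 0.3725 + 0.2075) / 0.4455 = 1.4725 / 0.4455 ≈ 3.305.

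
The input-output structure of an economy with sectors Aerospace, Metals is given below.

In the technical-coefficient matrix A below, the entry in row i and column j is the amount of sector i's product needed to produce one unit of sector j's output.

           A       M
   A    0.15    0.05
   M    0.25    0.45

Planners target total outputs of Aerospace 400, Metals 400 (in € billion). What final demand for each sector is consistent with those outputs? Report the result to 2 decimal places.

d_A = 320.00, d_M = 120.00

I − A =
  [   0.85    -0.05]
  [  -0.25     0.55]
d = (I − A) x:
  d_A = (+0.85)·400 + (-0.05)·400 = 320.00
  d_M = (-0.25)·400 + (+0.55)·400 = 120.00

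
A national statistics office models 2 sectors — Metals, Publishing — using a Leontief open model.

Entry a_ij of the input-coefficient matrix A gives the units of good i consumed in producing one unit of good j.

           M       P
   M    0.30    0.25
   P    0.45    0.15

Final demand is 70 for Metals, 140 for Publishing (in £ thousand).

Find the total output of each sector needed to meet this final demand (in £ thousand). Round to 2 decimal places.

x_M = 195.85, x_P = 268.39

I − A =
  [   0.70    -0.25]
  [  -0.45     0.85]
det(I−A) = (0.70)(0.85) − (-0.25)(-0.45) = 0.4825
adj(I−A) = [[0.85, 0.25], [0.45, 0.70]]
(I − A)⁻¹ = adj(I−A) / det(I−A) ≈
  [   1.7617     0.5181]
  [   0.9326     1.4508]
x = (I − A)⁻¹ d = adj(I−A)·d / det(I−A), with det(I−A) = 0.4825:
  x_M = (0.85·70 + 0.25·140) / 0.4825 = 94.50 / 0.4825 ≈ 195.85
  x_P = (0.45·70 + 0.70·140) / 0.4825 = 129.50 / 0.4825 ≈ 268.39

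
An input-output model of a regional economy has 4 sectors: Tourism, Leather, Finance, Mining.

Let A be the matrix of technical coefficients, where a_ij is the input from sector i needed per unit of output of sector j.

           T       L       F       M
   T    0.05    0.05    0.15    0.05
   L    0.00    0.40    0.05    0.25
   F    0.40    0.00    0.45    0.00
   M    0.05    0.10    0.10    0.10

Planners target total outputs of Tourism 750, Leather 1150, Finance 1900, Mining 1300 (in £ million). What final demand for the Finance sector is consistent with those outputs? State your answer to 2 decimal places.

I − A =
  [   0.95    -0.05    -0.15    -0.05]
  [   0.00     0.60    -0.05    -0.25]
  [  -0.40     0.00     0.55     0.00]
  [  -0.05    -0.10    -0.10     0.90]
d = (I − A) x:
  d_T = (+0.95)·750 + (-0.05)·1150 + (-0.15)·1900 + (-0.05)·1300 = 305.00
  d_L = (+0.00)·750 + (+0.60)·1150 + (-0.05)·1900 + (-0.25)·1300 = 270.00
  d_F = (-0.40)·750 + (+0.00)·1150 + (+0.55)·1900 + (+0.00)·1300 = 745.00
  d_M = (-0.05)·750 + (-0.10)·1150 + (-0.10)·1900 + (+0.90)·1300 = 827.50

d_F = 745.00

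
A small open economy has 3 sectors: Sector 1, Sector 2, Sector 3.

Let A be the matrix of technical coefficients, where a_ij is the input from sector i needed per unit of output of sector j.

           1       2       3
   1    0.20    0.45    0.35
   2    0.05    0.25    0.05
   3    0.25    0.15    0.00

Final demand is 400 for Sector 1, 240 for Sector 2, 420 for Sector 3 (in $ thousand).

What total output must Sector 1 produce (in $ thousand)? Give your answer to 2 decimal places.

x_1 = 1079.73

I − A =
  [   0.80    -0.45    -0.35]
  [  -0.05     0.75    -0.05]
  [  -0.25    -0.15     1.00]
Cofactors of I−A, C_ij = (−1)^(i+j)·(minor ij) (rows/columns in the sector order above):
  C_11 = (0.75)(1.00) − (-0.05)(-0.15) = 0.7425
  C_12 = −[(-0.05)(1.00) − (-0.05)(-0.25)] = 0.0625
  C_13 = (-0.05)(-0.15) − (0.75)(-0.25) = 0.1950
  C_21 = −[(-0.45)(1.00) − (-0.35)(-0.15)] = 0.5025
  C_22 = (0.80)(1.00) − (-0.35)(-0.25) = 0.7125
  C_23 = −[(0.80)(-0.15) − (-0.45)(-0.25)] = 0.2325
  C_31 = (-0.45)(-0.05) − (-0.35)(0.75) = 0.2850
  C_32 = −[(0.80)(-0.05) − (-0.35)(-0.05)] = 0.0575
  C_33 = (0.80)(0.75) − (-0.45)(-0.05) = 0.5775
det(I−A) = Σ_j (I−A)_1j·C_1j = (0.80)(0.7425) + (-0.45)(0.0625) + (-0.35)(0.1950) = 0.497625
adj(I−A) = Cᵀ =
  [ 0.7425   0.5025   0.2850]
  [ 0.0625   0.7125   0.0575]
  [ 0.1950   0.2325   0.5775]
(I − A)⁻¹ = adj(I−A) / det(I−A) ≈
  [   1.4921     1.0098     0.5727]
  [   0.1256     1.4318     0.1155]
  [   0.3919     0.4672     1.1605]
x = (I − A)⁻¹ d = adj(I−A)·d / det(I−A), with det(I−A) = 0.497625:
  x_1 = (0.7425·400 + 0.5025·240 + 0.2850·420) / 0.497625 = 537.30 / 0.497625 ≈ 1079.73
  x_2 = (0.0625·400 + 0.7125·240 + 0.0575·420) / 0.497625 = 220.15 / 0.497625 ≈ 442.40
  x_3 = (0.1950·400 + 0.2325·240 + 0.5775·420) / 0.497625 = 376.35 / 0.497625 ≈ 756.29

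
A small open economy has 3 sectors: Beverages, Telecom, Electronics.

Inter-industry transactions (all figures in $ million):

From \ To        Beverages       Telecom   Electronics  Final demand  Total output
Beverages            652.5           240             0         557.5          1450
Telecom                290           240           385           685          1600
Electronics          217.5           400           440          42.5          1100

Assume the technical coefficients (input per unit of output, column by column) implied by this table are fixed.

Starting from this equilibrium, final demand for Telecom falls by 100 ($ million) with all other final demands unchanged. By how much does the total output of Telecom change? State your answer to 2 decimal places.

Technical coefficients a_ij = z_ij / X_j:
  a_BB = 652.5/1450 = 0.45, a_TB = 290/1450 = 0.20, a_EB = 217.5/1450 = 0.15
  a_BT = 240/1600 = 0.15, a_TT = 240/1600 = 0.15, a_ET = 400/1600 = 0.25
  a_BE = 0/1100 = 0.00, a_TE = 385/1100 = 0.35, a_EE = 440/1100 = 0.40
I − A =
  [   0.55    -0.15     0.00]
  [  -0.20     0.85    -0.35]
  [  -0.15    -0.25     0.60]
Cofactors of I−A, C_ij = (−1)^(i+j)·(minor ij) (rows/columns in the sector order above):
  C_11 = (0.85)(0.60) − (-0.35)(-0.25) = 0.4225
  C_12 = −[(-0.20)(0.60) − (-0.35)(-0.15)] = 0.1725
  C_13 = (-0.20)(-0.25) − (0.85)(-0.15) = 0.1775
  C_21 = −[(-0.15)(0.60) − (0.00)(-0.25)] = 0.0900
  C_22 = (0.55)(0.60) − (0.00)(-0.15) = 0.3300
  C_23 = −[(0.55)(-0.25) − (-0.15)(-0.15)] = 0.1600
  C_31 = (-0.15)(-0.35) − (0.00)(0.85) = 0.0525
  C_32 = −[(0.55)(-0.35) − (0.00)(-0.20)] = 0.1925
  C_33 = (0.55)(0.85) − (-0.15)(-0.20) = 0.4375
det(I−A) = Σ_j (I−A)_1j·C_1j = (0.55)(0.4225) + (-0.15)(0.1725) + (0.00)(0.1775) = 0.2065
adj(I−A) = Cᵀ =
  [ 0.4225   0.0900   0.0525]
  [ 0.1725   0.3300   0.1925]
  [ 0.1775   0.1600   0.4375]
(I − A)⁻¹ = adj(I−A) / det(I−A) ≈
  [   2.0460     0.4358     0.2542]
  [   0.8354     1.5981     0.9322]
  [   0.8596     0.7748     2.1186]
Δx = (I − A)⁻¹ Δd with Δd having -100 in the Telecom component and 0 elsewhere.
So Δx_T = L_TT · (-100), where L_TT = adj(I−A)_TT / det(I−A) = 0.3300 / 0.2065.
Δx_T = 0.3300 × (-100) / 0.2065 = -33.00 / 0.2065 ≈ -159.81.

Δx_T = -159.81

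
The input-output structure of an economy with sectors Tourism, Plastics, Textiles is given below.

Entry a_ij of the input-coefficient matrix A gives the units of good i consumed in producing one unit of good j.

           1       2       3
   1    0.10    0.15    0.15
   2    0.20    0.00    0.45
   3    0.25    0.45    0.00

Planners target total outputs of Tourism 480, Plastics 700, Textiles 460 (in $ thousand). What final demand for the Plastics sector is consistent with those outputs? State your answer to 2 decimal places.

d_2 = 397.00

I − A =
  [   0.90    -0.15    -0.15]
  [  -0.20     1.00    -0.45]
  [  -0.25    -0.45     1.00]
d = (I − A) x:
  d_1 = (+0.90)·480 + (-0.15)·700 + (-0.15)·460 = 258.00
  d_2 = (-0.20)·480 + (+1.00)·700 + (-0.45)·460 = 397.00
  d_3 = (-0.25)·480 + (-0.45)·700 + (+1.00)·460 = 25.00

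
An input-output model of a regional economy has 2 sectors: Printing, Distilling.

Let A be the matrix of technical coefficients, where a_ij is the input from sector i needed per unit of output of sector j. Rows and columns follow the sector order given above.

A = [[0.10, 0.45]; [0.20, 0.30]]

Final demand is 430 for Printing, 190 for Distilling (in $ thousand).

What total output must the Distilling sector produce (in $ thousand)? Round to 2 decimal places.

x_D = 475.93

I − A =
  [   0.90    -0.45]
  [  -0.20     0.70]
det(I−A) = (0.90)(0.70) − (-0.45)(-0.20) = 0.5400
adj(I−A) = [[0.70, 0.45], [0.20, 0.90]]
(I − A)⁻¹ = adj(I−A) / det(I−A) ≈
  [   1.2963     0.8333]
  [   0.3704     1.6667]
x = (I − A)⁻¹ d = adj(I−A)·d / det(I−A), with det(I−A) = 0.5400:
  x_P = (0.70·430 + 0.45·190) / 0.5400 = 386.50 / 0.5400 ≈ 715.74
  x_D = (0.20·430 + 0.90·190) / 0.5400 = 257.00 / 0.5400 ≈ 475.93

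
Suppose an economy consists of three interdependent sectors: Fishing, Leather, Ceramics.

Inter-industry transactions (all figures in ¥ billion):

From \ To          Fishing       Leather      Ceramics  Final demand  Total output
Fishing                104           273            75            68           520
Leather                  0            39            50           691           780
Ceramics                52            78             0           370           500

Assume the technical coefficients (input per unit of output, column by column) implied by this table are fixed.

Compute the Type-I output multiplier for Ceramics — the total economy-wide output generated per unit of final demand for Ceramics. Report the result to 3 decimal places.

Technical coefficients a_ij = z_ij / X_j:
  a_11 = 104/520 = 0.20, a_21 = 0/520 = 0.00, a_31 = 52/520 = 0.10
  a_12 = 273/780 = 0.35, a_22 = 39/780 = 0.05, a_32 = 78/780 = 0.10
  a_13 = 75/500 = 0.15, a_23 = 50/500 = 0.10, a_33 = 0/500 = 0.00
I − A =
  [   0.80    -0.35    -0.15]
  [   0.00     0.95    -0.10]
  [  -0.10    -0.10     1.00]
Cofactors of I−A, C_ij = (−1)^(i+j)·(minor ij) (rows/columns in the sector order above):
  C_11 = (0.95)(1.00) − (-0.10)(-0.10) = 0.9400
  C_12 = −[(0.00)(1.00) − (-0.10)(-0.10)] = 0.0100
  C_13 = (0.00)(-0.10) − (0.95)(-0.10) = 0.0950
  C_21 = −[(-0.35)(1.00) − (-0.15)(-0.10)] = 0.3650
  C_22 = (0.80)(1.00) − (-0.15)(-0.10) = 0.7850
  C_23 = −[(0.80)(-0.10) − (-0.35)(-0.10)] = 0.1150
  C_31 = (-0.35)(-0.10) − (-0.15)(0.95) = 0.1775
  C_32 = −[(0.80)(-0.10) − (-0.15)(0.00)] = 0.0800
  C_33 = (0.80)(0.95) − (-0.35)(0.00) = 0.7600
det(I−A) = Σ_j (I−A)_1j·C_1j = (0.80)(0.9400) + (-0.35)(0.0100) + (-0.15)(0.0950) = 0.73425
adj(I−A) = Cᵀ =
  [ 0.9400   0.3650   0.1775]
  [ 0.0100   0.7850   0.0800]
  [ 0.0950   0.1150   0.7600]
(I − A)⁻¹ = adj(I−A) / det(I−A) ≈
  [   1.2802     0.4971     0.2417]
  [   0.0136     1.0691     0.1090]
  [   0.1294     0.1566     1.0351]
The output multiplier for sector j is the column-j sum of the Leontief inverse (I − A)⁻¹ = adj(I−A) / det(I−A).
Column 3 of adj(I−A): (0.1775, 0.0800, 0.7600); det(I−A) = 0.73425.
m_3 = (0.1775 + 0.0800 + 0.7600) / 0.73425 = 1.0175 / 0.73425 ≈ 1.386.

m_3 = 1.386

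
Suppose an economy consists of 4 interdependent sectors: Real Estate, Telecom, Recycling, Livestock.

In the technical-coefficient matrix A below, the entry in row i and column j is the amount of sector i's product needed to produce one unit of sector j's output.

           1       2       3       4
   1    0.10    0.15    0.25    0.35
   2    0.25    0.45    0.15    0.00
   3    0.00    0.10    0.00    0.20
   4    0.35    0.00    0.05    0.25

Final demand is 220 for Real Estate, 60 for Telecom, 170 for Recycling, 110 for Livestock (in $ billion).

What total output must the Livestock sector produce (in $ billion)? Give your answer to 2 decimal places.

I − A =
  [   0.90    -0.15    -0.25    -0.35]
  [  -0.25     0.55    -0.15     0.00]
  [   0.00    -0.10     1.00    -0.20]
  [  -0.35     0.00    -0.05     0.75]
Compute the cofactors C_ij = (−1)^(i+j)·(3×3 minor ij) of I−A; the adjugate is their transpose:
adj(I−A) = Cᵀ =
  [ 0.395750   0.131500   0.129625   0.219250]
  [ 0.195500   0.526000   0.134125   0.127000]
  [ 0.057250   0.065750   0.275750   0.100250]
  [ 0.188500   0.065750   0.078875   0.437750]
det(I−A) = Σ_j (I−A)_1j·C_1j = (0.90)(0.395750) + (-0.15)(0.195500) + (-0.25)(0.057250) + (-0.35)(0.188500) = 0.2465625
(I − A)⁻¹ = adj(I−A) / det(I−A) ≈
  [   1.6051     0.5333     0.5257     0.8892]
  [   0.7929     2.1333     0.5440     0.5151]
  [   0.2322     0.2667     1.1184     0.4066]
  [   0.7645     0.2667     0.3199     1.7754]
x = (I − A)⁻¹ d = adj(I−A)·d / det(I−A), with det(I−A) = 0.2465625:
  x_1 = (0.395750·220 + 0.131500·60 + 0.129625·170 + 0.219250·110) / 0.2465625 = 141.10875 / 0.2465625 ≈ 572.30
  x_2 = (0.195500·220 + 0.526000·60 + 0.134125·170 + 0.127000·110) / 0.2465625 = 111.34125 / 0.2465625 ≈ 451.57
  x_3 = (0.057250·220 + 0.065750·60 + 0.275750·170 + 0.100250·110) / 0.2465625 = 74.445 / 0.2465625 ≈ 301.93
  x_4 = (0.188500·220 + 0.065750·60 + 0.078875·170 + 0.437750·110) / 0.2465625 = 106.97625 / 0.2465625 ≈ 433.87

x_4 = 433.87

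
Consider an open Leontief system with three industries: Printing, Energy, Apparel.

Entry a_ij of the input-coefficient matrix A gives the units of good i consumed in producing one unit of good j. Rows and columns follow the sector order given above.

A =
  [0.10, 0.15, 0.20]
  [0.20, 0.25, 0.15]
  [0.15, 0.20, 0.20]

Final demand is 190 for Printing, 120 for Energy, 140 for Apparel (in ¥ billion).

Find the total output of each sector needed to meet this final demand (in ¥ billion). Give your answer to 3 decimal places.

I − A =
  [   0.90    -0.15    -0.20]
  [  -0.20     0.75    -0.15]
  [  -0.15    -0.20     0.80]
Cofactors of I−A, C_ij = (−1)^(i+j)·(minor ij) (rows/columns in the sector order above):
  C_11 = (0.75)(0.80) − (-0.15)(-0.20) = 0.5700
  C_12 = −[(-0.20)(0.80) − (-0.15)(-0.15)] = 0.1825
  C_13 = (-0.20)(-0.20) − (0.75)(-0.15) = 0.1525
  C_21 = −[(-0.15)(0.80) − (-0.20)(-0.20)] = 0.1600
  C_22 = (0.90)(0.80) − (-0.20)(-0.15) = 0.6900
  C_23 = −[(0.90)(-0.20) − (-0.15)(-0.15)] = 0.2025
  C_31 = (-0.15)(-0.15) − (-0.20)(0.75) = 0.1725
  C_32 = −[(0.90)(-0.15) − (-0.20)(-0.20)] = 0.1750
  C_33 = (0.90)(0.75) − (-0.15)(-0.20) = 0.6450
det(I−A) = Σ_j (I−A)_1j·C_1j = (0.90)(0.5700) + (-0.15)(0.1825) + (-0.20)(0.1525) = 0.455125
adj(I−A) = Cᵀ =
  [ 0.5700   0.1600   0.1725]
  [ 0.1825   0.6900   0.1750]
  [ 0.1525   0.2025   0.6450]
(I − A)⁻¹ = adj(I−A) / det(I−A) ≈
  [   1.2524     0.3516     0.3790]
  [   0.4010     1.5161     0.3845]
  [   0.3351     0.4449     1.4172]
x = (I − A)⁻¹ d = adj(I−A)·d / det(I−A), with det(I−A) = 0.455125:
  x_P = (0.5700·190 + 0.1600·120 + 0.1725·140) / 0.455125 = 151.65 / 0.455125 ≈ 333.205
  x_E = (0.1825·190 + 0.6900·120 + 0.1750·140) / 0.455125 = 141.975 / 0.455125 ≈ 311.947
  x_A = (0.1525·190 + 0.2025·120 + 0.6450·140) / 0.455125 = 143.575 / 0.455125 ≈ 315.463

x_P = 333.205, x_E = 311.947, x_A = 315.463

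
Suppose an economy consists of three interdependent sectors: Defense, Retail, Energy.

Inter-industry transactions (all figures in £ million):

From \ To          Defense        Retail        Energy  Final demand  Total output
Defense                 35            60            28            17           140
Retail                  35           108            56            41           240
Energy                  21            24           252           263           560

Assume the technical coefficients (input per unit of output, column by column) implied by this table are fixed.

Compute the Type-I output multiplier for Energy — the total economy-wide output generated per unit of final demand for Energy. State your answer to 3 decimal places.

Technical coefficients a_ij = z_ij / X_j:
  a_DD = 35/140 = 0.25, a_RD = 35/140 = 0.25, a_ED = 21/140 = 0.15
  a_DR = 60/240 = 0.25, a_RR = 108/240 = 0.45, a_ER = 24/240 = 0.10
  a_DE = 28/560 = 0.05, a_RE = 56/560 = 0.10, a_EE = 252/560 = 0.45
I − A =
  [   0.75    -0.25    -0.05]
  [  -0.25     0.55    -0.10]
  [  -0.15    -0.10     0.55]
Cofactors of I−A, C_ij = (−1)^(i+j)·(minor ij) (rows/columns in the sector order above):
  C_11 = (0.55)(0.55) − (-0.10)(-0.10) = 0.2925
  C_12 = −[(-0.25)(0.55) − (-0.10)(-0.15)] = 0.1525
  C_13 = (-0.25)(-0.10) − (0.55)(-0.15) = 0.1075
  C_21 = −[(-0.25)(0.55) − (-0.05)(-0.10)] = 0.1425
  C_22 = (0.75)(0.55) − (-0.05)(-0.15) = 0.4050
  C_23 = −[(0.75)(-0.10) − (-0.25)(-0.15)] = 0.1125
  C_31 = (-0.25)(-0.10) − (-0.05)(0.55) = 0.0525
  C_32 = −[(0.75)(-0.10) − (-0.05)(-0.25)] = 0.0875
  C_33 = (0.75)(0.55) − (-0.25)(-0.25) = 0.3500
det(I−A) = Σ_j (I−A)_1j·C_1j = (0.75)(0.2925) + (-0.25)(0.1525) + (-0.05)(0.1075) = 0.175875
adj(I−A) = Cᵀ =
  [ 0.2925   0.1425   0.0525]
  [ 0.1525   0.4050   0.0875]
  [ 0.1075   0.1125   0.3500]
(I − A)⁻¹ = adj(I−A) / det(I−A) ≈
  [   1.6631     0.8102     0.2985]
  [   0.8671     2.3028     0.4975]
  [   0.6112     0.6397     1.9900]
The output multiplier for sector j is the column-j sum of the Leontief inverse (I − A)⁻¹ = adj(I−A) / det(I−A).
Column E of adj(I−A): (0.0525, 0.0875, 0.3500); det(I−A) = 0.175875.
m_E = (0.0525 + 0.0875 + 0.3500) / 0.175875 = 0.49 / 0.175875 ≈ 2.786.

m_E = 2.786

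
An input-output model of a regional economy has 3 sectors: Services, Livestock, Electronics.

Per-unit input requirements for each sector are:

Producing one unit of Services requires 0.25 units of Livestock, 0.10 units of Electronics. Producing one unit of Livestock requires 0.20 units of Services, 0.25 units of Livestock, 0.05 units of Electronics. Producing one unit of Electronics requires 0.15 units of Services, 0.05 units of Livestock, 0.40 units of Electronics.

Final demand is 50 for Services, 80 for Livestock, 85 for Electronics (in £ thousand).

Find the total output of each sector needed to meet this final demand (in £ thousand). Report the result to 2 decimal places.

x_S = 106.57, x_L = 153.67, x_E = 172.23

I − A =
  [   1.00    -0.20    -0.15]
  [  -0.25     0.75    -0.05]
  [  -0.10    -0.05     0.60]
Cofactors of I−A, C_ij = (−1)^(i+j)·(minor ij) (rows/columns in the sector order above):
  C_11 = (0.75)(0.60) − (-0.05)(-0.05) = 0.4475
  C_12 = −[(-0.25)(0.60) − (-0.05)(-0.10)] = 0.1550
  C_13 = (-0.25)(-0.05) − (0.75)(-0.10) = 0.0875
  C_21 = −[(-0.20)(0.60) − (-0.15)(-0.05)] = 0.1275
  C_22 = (1.00)(0.60) − (-0.15)(-0.10) = 0.5850
  C_23 = −[(1.00)(-0.05) − (-0.20)(-0.10)] = 0.0700
  C_31 = (-0.20)(-0.05) − (-0.15)(0.75) = 0.1225
  C_32 = −[(1.00)(-0.05) − (-0.15)(-0.25)] = 0.0875
  C_33 = (1.00)(0.75) − (-0.20)(-0.25) = 0.7000
det(I−A) = Σ_j (I−A)_1j·C_1j = (1.00)(0.4475) + (-0.20)(0.1550) + (-0.15)(0.0875) = 0.403375
adj(I−A) = Cᵀ =
  [ 0.4475   0.1275   0.1225]
  [ 0.1550   0.5850   0.0875]
  [ 0.0875   0.0700   0.7000]
(I − A)⁻¹ = adj(I−A) / det(I−A) ≈
  [   1.1094     0.3161     0.3037]
  [   0.3843     1.4503     0.2169]
  [   0.2169     0.1735     1.7354]
x = (I − A)⁻¹ d = adj(I−A)·d / det(I−A), with det(I−A) = 0.403375:
  x_S = (0.4475·50 + 0.1275·80 + 0.1225·85) / 0.403375 = 42.9875 / 0.403375 ≈ 106.57
  x_L = (0.1550·50 + 0.5850·80 + 0.0875·85) / 0.403375 = 61.9875 / 0.403375 ≈ 153.67
  x_E = (0.0875·50 + 0.0700·80 + 0.7000·85) / 0.403375 = 69.475 / 0.403375 ≈ 172.23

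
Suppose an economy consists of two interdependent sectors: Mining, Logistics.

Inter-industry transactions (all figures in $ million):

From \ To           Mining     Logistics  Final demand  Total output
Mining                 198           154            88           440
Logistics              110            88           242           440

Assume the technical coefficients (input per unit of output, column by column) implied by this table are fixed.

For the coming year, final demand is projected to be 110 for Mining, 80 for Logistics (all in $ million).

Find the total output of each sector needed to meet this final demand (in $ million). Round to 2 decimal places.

Technical coefficients a_ij = z_ij / X_j:
  a_MM = 198/440 = 0.45, a_LM = 110/440 = 0.25
  a_ML = 154/440 = 0.35, a_LL = 88/440 = 0.20
I − A =
  [   0.55    -0.35]
  [  -0.25     0.80]
det(I−A) = (0.55)(0.80) − (-0.35)(-0.25) = 0.3525
adj(I−A) = [[0.80, 0.35], [0.25, 0.55]]
(I − A)⁻¹ = adj(I−A) / det(I−A) ≈
  [   2.2695     0.9929]
  [   0.7092     1.5603]
x = (I − A)⁻¹ d = adj(I−A)·d / det(I−A), with det(I−A) = 0.3525:
  x_M = (0.80·110 + 0.35·80) / 0.3525 = 116.00 / 0.3525 ≈ 329.08
  x_L = (0.25·110 + 0.55·80) / 0.3525 = 71.50 / 0.3525 ≈ 202.84

x_M = 329.08, x_L = 202.84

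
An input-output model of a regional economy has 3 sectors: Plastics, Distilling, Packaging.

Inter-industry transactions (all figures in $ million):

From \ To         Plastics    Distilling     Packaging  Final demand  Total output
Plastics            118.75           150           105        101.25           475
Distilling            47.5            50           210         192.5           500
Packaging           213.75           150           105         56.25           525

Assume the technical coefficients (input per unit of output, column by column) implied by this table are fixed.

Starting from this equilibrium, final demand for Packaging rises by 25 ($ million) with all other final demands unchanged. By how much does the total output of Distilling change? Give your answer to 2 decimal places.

Δx_2 = 28.07

Technical coefficients a_ij = z_ij / X_j:
  a_11 = 118.75/475 = 0.25, a_21 = 47.5/475 = 0.10, a_31 = 213.75/475 = 0.45
  a_12 = 150/500 = 0.30, a_22 = 50/500 = 0.10, a_32 = 150/500 = 0.30
  a_13 = 105/525 = 0.20, a_23 = 210/525 = 0.40, a_33 = 105/525 = 0.20
I − A =
  [   0.75    -0.30    -0.20]
  [  -0.10     0.90    -0.40]
  [  -0.45    -0.30     0.80]
Cofactors of I−A, C_ij = (−1)^(i+j)·(minor ij) (rows/columns in the sector order above):
  C_11 = (0.90)(0.80) − (-0.40)(-0.30) = 0.6000
  C_12 = −[(-0.10)(0.80) − (-0.40)(-0.45)] = 0.2600
  C_13 = (-0.10)(-0.30) − (0.90)(-0.45) = 0.4350
  C_21 = −[(-0.30)(0.80) − (-0.20)(-0.30)] = 0.3000
  C_22 = (0.75)(0.80) − (-0.20)(-0.45) = 0.5100
  C_23 = −[(0.75)(-0.30) − (-0.30)(-0.45)] = 0.3600
  C_31 = (-0.30)(-0.40) − (-0.20)(0.90) = 0.3000
  C_32 = −[(0.75)(-0.40) − (-0.20)(-0.10)] = 0.3200
  C_33 = (0.75)(0.90) − (-0.30)(-0.10) = 0.6450
det(I−A) = Σ_j (I−A)_1j·C_1j = (0.75)(0.6000) + (-0.30)(0.2600) + (-0.20)(0.4350) = 0.2850
adj(I−A) = Cᵀ =
  [ 0.6000   0.3000   0.3000]
  [ 0.2600   0.5100   0.3200]
  [ 0.4350   0.3600   0.6450]
(I − A)⁻¹ = adj(I−A) / det(I−A) ≈
  [   2.1053     1.0526     1.0526]
  [   0.9123     1.7895     1.1228]
  [   1.5263     1.2632     2.2632]
Δx = (I − A)⁻¹ Δd with Δd having +25 in the Packaging component and 0 elsewhere.
So Δx_2 = L_23 · (+25), where L_23 = adj(I−A)_23 / det(I−A) = 0.3200 / 0.2850.
Δx_2 = 0.3200 × (+25) / 0.2850 = 8.00 / 0.2850 ≈ 28.07.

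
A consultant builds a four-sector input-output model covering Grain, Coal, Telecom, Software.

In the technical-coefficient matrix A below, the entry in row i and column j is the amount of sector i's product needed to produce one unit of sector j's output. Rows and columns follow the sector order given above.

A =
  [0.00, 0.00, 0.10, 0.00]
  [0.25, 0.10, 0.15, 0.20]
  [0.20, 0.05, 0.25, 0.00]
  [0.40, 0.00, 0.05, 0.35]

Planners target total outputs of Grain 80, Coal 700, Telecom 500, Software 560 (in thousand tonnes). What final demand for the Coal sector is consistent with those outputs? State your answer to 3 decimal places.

d_C = 423.000

I − A =
  [   1.00     0.00    -0.10     0.00]
  [  -0.25     0.90    -0.15    -0.20]
  [  -0.20    -0.05     0.75     0.00]
  [  -0.40     0.00    -0.05     0.65]
d = (I − A) x:
  d_G = (+1.00)·80 + (+0.00)·700 + (-0.10)·500 + (+0.00)·560 = 30.000
  d_C = (-0.25)·80 + (+0.90)·700 + (-0.15)·500 + (-0.20)·560 = 423.000
  d_T = (-0.20)·80 + (-0.05)·700 + (+0.75)·500 + (+0.00)·560 = 324.000
  d_S = (-0.40)·80 + (+0.00)·700 + (-0.05)·500 + (+0.65)·560 = 307.000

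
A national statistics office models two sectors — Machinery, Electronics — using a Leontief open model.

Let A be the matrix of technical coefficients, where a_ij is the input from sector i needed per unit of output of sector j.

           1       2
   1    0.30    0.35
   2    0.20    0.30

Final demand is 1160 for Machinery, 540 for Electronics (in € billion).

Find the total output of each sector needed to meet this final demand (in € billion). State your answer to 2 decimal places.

x_1 = 2383.33, x_2 = 1452.38

I − A =
  [   0.70    -0.35]
  [  -0.20     0.70]
det(I−A) = (0.70)(0.70) − (-0.35)(-0.20) = 0.4200
adj(I−A) = [[0.70, 0.35], [0.20, 0.70]]
(I − A)⁻¹ = adj(I−A) / det(I−A) ≈
  [   1.6667     0.8333]
  [   0.4762     1.6667]
x = (I − A)⁻¹ d = adj(I−A)·d / det(I−A), with det(I−A) = 0.4200:
  x_1 = (0.70·1160 + 0.35·540) / 0.4200 = 1001.00 / 0.4200 ≈ 2383.33
  x_2 = (0.20·1160 + 0.70·540) / 0.4200 = 610.00 / 0.4200 ≈ 1452.38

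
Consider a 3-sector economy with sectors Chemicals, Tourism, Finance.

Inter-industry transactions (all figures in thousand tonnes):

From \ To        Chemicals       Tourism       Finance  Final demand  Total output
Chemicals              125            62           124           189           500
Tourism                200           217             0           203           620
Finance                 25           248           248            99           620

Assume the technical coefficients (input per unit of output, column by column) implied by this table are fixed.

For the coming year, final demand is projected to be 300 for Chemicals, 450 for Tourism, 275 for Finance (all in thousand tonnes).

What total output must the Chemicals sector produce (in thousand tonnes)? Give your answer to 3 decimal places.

Technical coefficients a_ij = z_ij / X_j:
  a_11 = 125/500 = 0.25, a_21 = 200/500 = 0.40, a_31 = 25/500 = 0.05
  a_12 = 62/620 = 0.10, a_22 = 217/620 = 0.35, a_32 = 248/620 = 0.40
  a_13 = 124/620 = 0.20, a_23 = 0/620 = 0.00, a_33 = 248/620 = 0.40
I − A =
  [   0.75    -0.10    -0.20]
  [  -0.40     0.65     0.00]
  [  -0.05    -0.40     0.60]
Cofactors of I−A, C_ij = (−1)^(i+j)·(minor ij) (rows/columns in the sector order above):
  C_11 = (0.65)(0.60) − (0.00)(-0.40) = 0.3900
  C_12 = −[(-0.40)(0.60) − (0.00)(-0.05)] = 0.2400
  C_13 = (-0.40)(-0.40) − (0.65)(-0.05) = 0.1925
  C_21 = −[(-0.10)(0.60) − (-0.20)(-0.40)] = 0.1400
  C_22 = (0.75)(0.60) − (-0.20)(-0.05) = 0.4400
  C_23 = −[(0.75)(-0.40) − (-0.10)(-0.05)] = 0.3050
  C_31 = (-0.10)(0.00) − (-0.20)(0.65) = 0.1300
  C_32 = −[(0.75)(0.00) − (-0.20)(-0.40)] = 0.0800
  C_33 = (0.75)(0.65) − (-0.10)(-0.40) = 0.4475
det(I−A) = Σ_j (I−A)_1j·C_1j = (0.75)(0.3900) + (-0.10)(0.2400) + (-0.20)(0.1925) = 0.2300
adj(I−A) = Cᵀ =
  [ 0.3900   0.1400   0.1300]
  [ 0.2400   0.4400   0.0800]
  [ 0.1925   0.3050   0.4475]
(I − A)⁻¹ = adj(I−A) / det(I−A) ≈
  [   1.6957     0.6087     0.5652]
  [   1.0435     1.9130     0.3478]
  [   0.8370     1.3261     1.9457]
x = (I − A)⁻¹ d = adj(I−A)·d / det(I−A), with det(I−A) = 0.2300:
  x_1 = (0.3900·300 + 0.1400·450 + 0.1300·275) / 0.2300 = 215.75 / 0.2300 ≈ 938.043
  x_2 = (0.2400·300 + 0.4400·450 + 0.0800·275) / 0.2300 = 292.00 / 0.2300 ≈ 1269.565
  x_3 = (0.1925·300 + 0.3050·450 + 0.4475·275) / 0.2300 = 318.0625 / 0.2300 ≈ 1382.880

x_1 = 938.043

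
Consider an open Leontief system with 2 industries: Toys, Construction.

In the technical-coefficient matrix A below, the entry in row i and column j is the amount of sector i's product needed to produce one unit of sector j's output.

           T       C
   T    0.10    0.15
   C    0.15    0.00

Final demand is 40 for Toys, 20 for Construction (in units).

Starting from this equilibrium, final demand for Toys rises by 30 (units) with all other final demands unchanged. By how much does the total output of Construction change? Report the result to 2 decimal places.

I − A =
  [   0.90    -0.15]
  [  -0.15     1.00]
det(I−A) = (0.90)(1.00) − (-0.15)(-0.15) = 0.8775
adj(I−A) = [[1.00, 0.15], [0.15, 0.90]]
(I − A)⁻¹ = adj(I−A) / det(I−A) ≈
  [   1.1396     0.1709]
  [   0.1709     1.0256]
Δx = (I − A)⁻¹ Δd with Δd having +30 in the Toys component and 0 elsewhere.
So Δx_C = L_CT · (+30), where L_CT = adj(I−A)_CT / det(I−A) = 0.15 / 0.8775.
Δx_C = 0.15 × (+30) / 0.8775 = 4.50 / 0.8775 ≈ 5.13.

Δx_C = 5.13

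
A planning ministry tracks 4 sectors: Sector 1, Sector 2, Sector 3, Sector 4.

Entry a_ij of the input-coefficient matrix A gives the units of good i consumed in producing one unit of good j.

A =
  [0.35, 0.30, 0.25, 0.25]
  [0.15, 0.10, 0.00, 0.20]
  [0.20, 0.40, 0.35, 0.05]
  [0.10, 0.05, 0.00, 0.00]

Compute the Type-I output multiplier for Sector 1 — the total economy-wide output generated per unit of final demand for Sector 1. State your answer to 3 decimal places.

I − A =
  [   0.65    -0.30    -0.25    -0.25]
  [  -0.15     0.90     0.00    -0.20]
  [  -0.20    -0.40     0.65    -0.05]
  [  -0.10    -0.05     0.00     1.00]
Compute the cofactors C_ij = (−1)^(i+j)·(3×3 minor ij) of I−A; the adjugate is their transpose:
adj(I−A) = Cᵀ =
  [ 0.578500   0.303750   0.222500   0.216500]
  [ 0.110500   0.355000   0.042500   0.100750]
  [ 0.250875   0.315625   0.503125   0.151000]
  [ 0.063375   0.048125   0.024375   0.291000]
det(I−A) = Σ_j (I−A)_1j·C_1j = (0.65)(0.578500) + (-0.30)(0.110500) + (-0.25)(0.250875) + (-0.25)(0.063375) = 0.2643125
(I − A)⁻¹ = adj(I−A) / det(I−A) ≈
  [   2.1887     1.1492     0.8418     0.8191]
  [   0.4181     1.3431     0.1608     0.3812]
  [   0.9492     1.1941     1.9035     0.5713]
  [   0.2398     0.1821     0.0922     1.1010]
The output multiplier for sector j is the column-j sum of the Leontief inverse (I − A)⁻¹ = adj(I−A) / det(I−A).
Column 1 of adj(I−A): (0.578500, 0.110500, 0.250875, 0.063375); det(I−A) = 0.2643125.
m_1 = (0.578500 + 0.110500 + 0.250875 + 0.063375) / 0.2643125 = 1.00325 / 0.2643125 ≈ 3.796.

m_1 = 3.796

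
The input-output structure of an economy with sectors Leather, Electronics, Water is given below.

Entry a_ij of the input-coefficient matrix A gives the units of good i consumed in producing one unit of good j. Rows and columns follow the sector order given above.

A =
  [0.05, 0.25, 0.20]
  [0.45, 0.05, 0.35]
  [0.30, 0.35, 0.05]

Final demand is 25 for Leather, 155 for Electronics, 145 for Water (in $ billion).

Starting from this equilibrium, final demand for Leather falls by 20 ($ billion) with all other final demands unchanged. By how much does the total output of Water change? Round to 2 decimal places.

Δx_3 = -17.04

I − A =
  [   0.95    -0.25    -0.20]
  [  -0.45     0.95    -0.35]
  [  -0.30    -0.35     0.95]
Cofactors of I−A, C_ij = (−1)^(i+j)·(minor ij) (rows/columns in the sector order above):
  C_11 = (0.95)(0.95) − (-0.35)(-0.35) = 0.7800
  C_12 = −[(-0.45)(0.95) − (-0.35)(-0.30)] = 0.5325
  C_13 = (-0.45)(-0.35) − (0.95)(-0.30) = 0.4425
  C_21 = −[(-0.25)(0.95) − (-0.20)(-0.35)] = 0.3075
  C_22 = (0.95)(0.95) − (-0.20)(-0.30) = 0.8425
  C_23 = −[(0.95)(-0.35) − (-0.25)(-0.30)] = 0.4075
  C_31 = (-0.25)(-0.35) − (-0.20)(0.95) = 0.2775
  C_32 = −[(0.95)(-0.35) − (-0.20)(-0.45)] = 0.4225
  C_33 = (0.95)(0.95) − (-0.25)(-0.45) = 0.7900
det(I−A) = Σ_j (I−A)_1j·C_1j = (0.95)(0.7800) + (-0.25)(0.5325) + (-0.20)(0.4425) = 0.519375
adj(I−A) = Cᵀ =
  [ 0.7800   0.3075   0.2775]
  [ 0.5325   0.8425   0.4225]
  [ 0.4425   0.4075   0.7900]
(I − A)⁻¹ = adj(I−A) / det(I−A) ≈
  [   1.5018     0.5921     0.5343]
  [   1.0253     1.6221     0.8135]
  [   0.8520     0.7846     1.5211]
Δx = (I − A)⁻¹ Δd with Δd having -20 in the Leather component and 0 elsewhere.
So Δx_3 = L_31 · (-20), where L_31 = adj(I−A)_31 / det(I−A) = 0.4425 / 0.519375.
Δx_3 = 0.4425 × (-20) / 0.519375 = -8.85 / 0.519375 ≈ -17.04.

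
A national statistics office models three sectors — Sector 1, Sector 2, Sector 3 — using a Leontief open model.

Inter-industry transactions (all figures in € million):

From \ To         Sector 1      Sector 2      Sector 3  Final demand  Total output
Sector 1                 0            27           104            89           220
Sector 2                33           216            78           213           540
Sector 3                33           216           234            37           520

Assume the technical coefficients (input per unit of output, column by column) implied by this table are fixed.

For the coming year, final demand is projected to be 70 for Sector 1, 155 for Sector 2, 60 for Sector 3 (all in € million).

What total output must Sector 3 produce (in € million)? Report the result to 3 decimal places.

Technical coefficients a_ij = z_ij / X_j:
  a_11 = 0/220 = 0.00, a_21 = 33/220 = 0.15, a_31 = 33/220 = 0.15
  a_12 = 27/540 = 0.05, a_22 = 216/540 = 0.40, a_32 = 216/540 = 0.40
  a_13 = 104/520 = 0.20, a_23 = 78/520 = 0.15, a_33 = 234/520 = 0.45
I − A =
  [   1.00    -0.05    -0.20]
  [  -0.15     0.60    -0.15]
  [  -0.15    -0.40     0.55]
Cofactors of I−A, C_ij = (−1)^(i+j)·(minor ij) (rows/columns in the sector order above):
  C_11 = (0.60)(0.55) − (-0.15)(-0.40) = 0.2700
  C_12 = −[(-0.15)(0.55) − (-0.15)(-0.15)] = 0.1050
  C_13 = (-0.15)(-0.40) − (0.60)(-0.15) = 0.1500
  C_21 = −[(-0.05)(0.55) − (-0.20)(-0.40)] = 0.1075
  C_22 = (1.00)(0.55) − (-0.20)(-0.15) = 0.5200
  C_23 = −[(1.00)(-0.40) − (-0.05)(-0.15)] = 0.4075
  C_31 = (-0.05)(-0.15) − (-0.20)(0.60) = 0.1275
  C_32 = −[(1.00)(-0.15) − (-0.20)(-0.15)] = 0.1800
  C_33 = (1.00)(0.60) − (-0.05)(-0.15) = 0.5925
det(I−A) = Σ_j (I−A)_1j·C_1j = (1.00)(0.2700) + (-0.05)(0.1050) + (-0.20)(0.1500) = 0.23475
adj(I−A) = Cᵀ =
  [ 0.2700   0.1075   0.1275]
  [ 0.1050   0.5200   0.1800]
  [ 0.1500   0.4075   0.5925]
(I − A)⁻¹ = adj(I−A) / det(I−A) ≈
  [   1.1502     0.4579     0.5431]
  [   0.4473     2.2151     0.7668]
  [   0.6390     1.7359     2.5240]
x = (I − A)⁻¹ d = adj(I−A)·d / det(I−A), with det(I−A) = 0.23475:
  x_1 = (0.2700·70 + 0.1075·155 + 0.1275·60) / 0.23475 = 43.2125 / 0.23475 ≈ 184.079
  x_2 = (0.1050·70 + 0.5200·155 + 0.1800·60) / 0.23475 = 98.75 / 0.23475 ≈ 420.660
  x_3 = (0.1500·70 + 0.4075·155 + 0.5925·60) / 0.23475 = 109.2125 / 0.23475 ≈ 465.229

x_3 = 465.229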